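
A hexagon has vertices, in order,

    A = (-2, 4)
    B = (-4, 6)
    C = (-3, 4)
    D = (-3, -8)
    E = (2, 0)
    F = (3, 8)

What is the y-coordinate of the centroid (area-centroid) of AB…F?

Apply the shoelace formula. First the cross-terms c_i = x_i·y_{i+1} − x_{i+1}·y_i:
  4, 2, 36, 16, 16, 28  ⇒  2A = 102, A = 51.
Then Σ (y_i + y_{i+1})·c_i = 252, so ȳ = 252 / (6·51) = 14/17.

14/17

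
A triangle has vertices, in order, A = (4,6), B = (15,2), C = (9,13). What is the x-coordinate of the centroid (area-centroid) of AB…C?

28/3

Apply the shoelace (surveyor's) formula. First the cross-terms c_i = x_i·y_{i+1} − x_{i+1}·y_i:
  -82, 177, 2  ⇒  2A = 97, A = 48.5.
Then Σ (x_i + x_{i+1})·c_i = 2716, so x̄ = 2716 / (6·48.5) = 28/3.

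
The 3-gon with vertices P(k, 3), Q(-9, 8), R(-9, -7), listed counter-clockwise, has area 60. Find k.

-1

Write out the shoelace sum; only the two edges meeting at P involve k:
2·Area = [((-9)·3 − k·(-7)) + (k·8 − (-9)·3)] + 135
       = 15·k + 135 = 120
⇒ k = -1.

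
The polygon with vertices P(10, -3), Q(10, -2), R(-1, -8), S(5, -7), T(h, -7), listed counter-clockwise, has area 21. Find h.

Write out the shoelace sum; only the two edges meeting at T involve h:
2·Area = [(5·(-7) − h·(-7)) + (h·(-3) − 10·(-7))] + -25
       = 4·h + 10 = 42
⇒ h = 8.

8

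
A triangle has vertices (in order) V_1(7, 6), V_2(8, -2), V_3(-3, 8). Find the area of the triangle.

Apply the surveyor's formula: 2A = Σ (x_i·y_{i+1} − x_{i+1}·y_i), indices taken mod 3.
Cross-terms: -62, 58, -74  ⇒  Σ = -78
Area = |Σ|/2 = 39.

39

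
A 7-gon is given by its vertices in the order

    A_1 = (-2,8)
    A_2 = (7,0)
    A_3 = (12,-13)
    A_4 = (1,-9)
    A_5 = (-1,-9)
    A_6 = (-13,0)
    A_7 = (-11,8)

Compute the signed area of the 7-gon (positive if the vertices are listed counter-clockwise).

-276.5

Cross-terms: -56, -91, -95, -18, -117, -104, -72  ⇒  Σ = -553
Signed area = Σ/2 = -276.5 (negative ⇒ clockwise traversal).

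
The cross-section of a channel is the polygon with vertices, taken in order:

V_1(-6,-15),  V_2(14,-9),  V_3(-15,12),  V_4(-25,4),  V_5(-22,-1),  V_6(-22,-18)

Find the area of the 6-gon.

623

Σ = (264) + (33) + (240) + (113) + (374) + (222) = 1246
Area = |Σ|/2 = 623.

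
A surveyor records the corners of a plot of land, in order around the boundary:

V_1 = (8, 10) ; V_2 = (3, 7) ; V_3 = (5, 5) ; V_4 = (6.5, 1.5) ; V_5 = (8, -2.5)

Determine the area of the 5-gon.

Apply the surveyor's formula: 2A = Σ (x_i·y_{i+1} − x_{i+1}·y_i), indices taken mod 5.
Cross-terms: 26, -20, -25, -28.25, 100  ⇒  Σ = 52.75
Area = |Σ|/2 = 26.375.

26.375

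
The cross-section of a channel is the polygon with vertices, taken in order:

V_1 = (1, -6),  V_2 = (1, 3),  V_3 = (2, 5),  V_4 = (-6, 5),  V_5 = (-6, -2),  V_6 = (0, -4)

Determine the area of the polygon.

V_1→V_2: (1)(3) − (1)(-6) = 9
V_2→V_3: (1)(5) − (2)(3) = -1
V_3→V_4: (2)(5) − (-6)(5) = 40
V_4→V_5: (-6)(-2) − (-6)(5) = 42
V_5→V_6: (-6)(-4) − (0)(-2) = 24
V_6→V_1: (0)(-6) − (1)(-4) = 4
Σ = 118
Area = |Σ|/2 = 59.

59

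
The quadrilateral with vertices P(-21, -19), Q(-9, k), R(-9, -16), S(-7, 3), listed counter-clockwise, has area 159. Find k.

Write out the shoelace sum; only the two edges meeting at Q involve k:
2·Area = [((-21)·k − (-9)·(-19)) + ((-9)·(-16) − (-9)·k)] + 57
       = -12·k + 30 = 318
⇒ k = -24.

-24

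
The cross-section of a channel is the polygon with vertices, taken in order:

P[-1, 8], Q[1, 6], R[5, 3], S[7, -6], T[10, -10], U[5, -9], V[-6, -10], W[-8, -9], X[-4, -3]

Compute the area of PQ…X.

159.5

Σ = (-14) + (-27) + (-51) + (-10) + (-40) + (-104) + (-26) + (-12) + (-35) = -319
Area = |Σ|/2 = 159.5.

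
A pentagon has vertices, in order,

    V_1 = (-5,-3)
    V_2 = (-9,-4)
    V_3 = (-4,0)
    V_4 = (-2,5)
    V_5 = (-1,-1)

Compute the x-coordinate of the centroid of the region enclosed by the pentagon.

-139/38

Apply the surveyor's formula. First the cross-terms c_i = x_i·y_{i+1} − x_{i+1}·y_i:
  -7, -16, -20, 7, -2  ⇒  2A = -38, A = -19.
Then Σ (x_i + x_{i+1})·c_i = 417, so x̄ = 417 / (6·(-19)) = -139/38.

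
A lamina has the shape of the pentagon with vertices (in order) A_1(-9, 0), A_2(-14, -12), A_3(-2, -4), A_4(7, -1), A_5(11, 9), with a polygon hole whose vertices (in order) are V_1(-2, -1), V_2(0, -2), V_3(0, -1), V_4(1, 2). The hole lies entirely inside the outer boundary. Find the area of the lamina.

Outer boundary:
Apply the shoelace formula: 2A = Σ (x_i·y_{i+1} − x_{i+1}·y_i), indices taken mod 5.
A_1→A_2: (-9)(-12) − (-14)(0) = 108
A_2→A_3: (-14)(-4) − (-2)(-12) = 32
A_3→A_4: (-2)(-1) − (7)(-4) = 30
A_4→A_5: (7)(9) − (11)(-1) = 74
A_5→A_1: (11)(0) − (-9)(9) = 81
Σ = 325
Area = |Σ|/2 = 162.5.
Hole:
Σ = (4) + (0) + (1) + (3) = 8
Area = |Σ|/2 = 4.
Net area = 162.5 − 4 = 158.5.

158.5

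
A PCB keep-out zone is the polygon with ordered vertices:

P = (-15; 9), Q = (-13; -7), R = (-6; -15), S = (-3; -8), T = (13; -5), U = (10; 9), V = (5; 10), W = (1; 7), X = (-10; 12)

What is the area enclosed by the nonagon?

458

Σ = (222) + (153) + (3) + (119) + (167) + (55) + (25) + (82) + (90) = 916
Area = |Σ|/2 = 458.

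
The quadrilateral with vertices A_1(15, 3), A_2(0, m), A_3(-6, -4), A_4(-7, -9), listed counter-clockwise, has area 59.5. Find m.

-1

The doubled signed area Σ (x_i y_{i+1} − x_{i+1} y_i) is linear in m.
With m=0 it equals 140; the coefficient of m is 21 (from the two edges through A_2).
So 21·m + 140 = 2·59.5 = 119 ⇒ m = -1.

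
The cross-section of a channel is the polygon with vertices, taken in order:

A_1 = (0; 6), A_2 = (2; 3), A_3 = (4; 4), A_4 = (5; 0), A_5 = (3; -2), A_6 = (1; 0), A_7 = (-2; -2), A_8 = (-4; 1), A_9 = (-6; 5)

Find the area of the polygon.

53

Σ = (-12) + (-4) + (-20) + (-10) + (2) + (-2) + (-10) + (-14) + (-36) = -106
Area = |Σ|/2 = 53.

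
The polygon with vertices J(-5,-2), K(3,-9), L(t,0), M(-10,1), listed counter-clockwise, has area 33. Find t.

Write out the shoelace sum; only the two edges meeting at L involve t:
2·Area = [(3·0 − t·(-9)) + (t·1 − (-10)·0)] + 76
       = 10·t + 76 = 66
⇒ t = -1.

-1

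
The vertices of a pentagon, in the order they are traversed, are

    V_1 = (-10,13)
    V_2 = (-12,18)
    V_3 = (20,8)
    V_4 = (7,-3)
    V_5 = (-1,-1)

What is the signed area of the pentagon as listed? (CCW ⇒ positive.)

-314.5

V_1→V_2: (-10)(18) − (-12)(13) = -24
V_2→V_3: (-12)(8) − (20)(18) = -456
V_3→V_4: (20)(-3) − (7)(8) = -116
V_4→V_5: (7)(-1) − (-1)(-3) = -10
V_5→V_1: (-1)(13) − (-10)(-1) = -23
Σ = -629
Signed area = Σ/2 = -314.5 (negative ⇒ clockwise traversal).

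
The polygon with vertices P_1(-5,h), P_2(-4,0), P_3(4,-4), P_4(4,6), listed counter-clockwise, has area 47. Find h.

1

Write out the shoelace sum; only the two edges meeting at P_1 involve h:
2·Area = [(4·h − (-5)·6) + ((-5)·0 − (-4)·h)] + 56
       = 8·h + 86 = 94
⇒ h = 1.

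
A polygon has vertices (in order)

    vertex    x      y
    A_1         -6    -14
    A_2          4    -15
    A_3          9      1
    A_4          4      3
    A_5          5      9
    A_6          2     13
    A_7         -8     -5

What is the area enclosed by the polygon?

Apply the shoelace (surveyor's) formula: 2A = Σ (x_i·y_{i+1} − x_{i+1}·y_i), indices taken mod 7.
A_1→A_2: (-6)(-15) − (4)(-14) = 146
A_2→A_3: (4)(1) − (9)(-15) = 139
A_3→A_4: (9)(3) − (4)(1) = 23
A_4→A_5: (4)(9) − (5)(3) = 21
A_5→A_6: (5)(13) − (2)(9) = 47
A_6→A_7: (2)(-5) − (-8)(13) = 94
A_7→A_1: (-8)(-14) − (-6)(-5) = 82
Σ = 552
Area = |Σ|/2 = 276.

276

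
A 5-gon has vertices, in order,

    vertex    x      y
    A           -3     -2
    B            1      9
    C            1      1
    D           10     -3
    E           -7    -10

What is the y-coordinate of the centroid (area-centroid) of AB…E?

-512/183

Apply the shoelace formula. First the cross-terms c_i = x_i·y_{i+1} − x_{i+1}·y_i:
  -25, -8, -13, -121, -16  ⇒  2A = -183, A = -91.5.
Then Σ (y_i + y_{i+1})·c_i = 1536, so ȳ = 1536 / (6·(-91.5)) = -512/183.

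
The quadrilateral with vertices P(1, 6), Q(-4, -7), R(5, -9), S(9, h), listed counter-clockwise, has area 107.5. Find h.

Write out the shoelace sum; only the two edges meeting at S involve h:
2·Area = [(5·h − 9·(-9)) + (9·6 − 1·h)] + 88
       = 4·h + 223 = 215
⇒ h = -2.

-2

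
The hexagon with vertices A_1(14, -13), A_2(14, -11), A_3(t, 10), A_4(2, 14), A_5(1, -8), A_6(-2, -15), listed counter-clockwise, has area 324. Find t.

13

Write out the shoelace sum; only the two edges meeting at A_3 involve t:
2·Area = [(14·10 − t·(-11)) + (t·14 − 2·10)] + 203
       = 25·t + 323 = 648
⇒ t = 13.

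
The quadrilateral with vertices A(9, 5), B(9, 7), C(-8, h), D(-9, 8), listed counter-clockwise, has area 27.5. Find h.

Write out the shoelace sum; only the two edges meeting at C involve h:
2·Area = [(9·h − (-8)·7) + ((-8)·8 − (-9)·h)] + -99
       = 18·h + -107 = 55
⇒ h = 9.

9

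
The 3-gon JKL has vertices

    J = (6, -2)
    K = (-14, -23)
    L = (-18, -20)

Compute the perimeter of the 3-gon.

64

|JK| = √((-20)² + (-21)²) = √841 = 29
|KL| = √((-4)² + (3)²) = √25 = 5
|LJ| = √((24)² + (18)²) = √900 = 30
Perimeter = 29 + 5 + 30 = 64.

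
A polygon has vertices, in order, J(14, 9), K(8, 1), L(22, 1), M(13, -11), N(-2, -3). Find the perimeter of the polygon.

76

|JK| = √((-6)² + (-8)²) = √100 = 10
|KL| = √((14)² + (0)²) = √196 = 14
|LM| = √((-9)² + (-12)²) = √225 = 15
|MN| = √((-15)² + (8)²) = √289 = 17
|NJ| = √((16)² + (12)²) = √400 = 20
Perimeter = 10 + 14 + 15 + 17 + 20 = 76.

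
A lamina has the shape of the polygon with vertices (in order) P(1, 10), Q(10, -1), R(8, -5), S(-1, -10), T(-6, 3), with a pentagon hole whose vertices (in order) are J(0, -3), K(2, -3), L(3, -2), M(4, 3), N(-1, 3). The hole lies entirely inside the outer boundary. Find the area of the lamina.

Outer boundary:
Apply Gauss's area formula: 2A = Σ (x_i·y_{i+1} − x_{i+1}·y_i), indices taken mod 5.
Σ = (-101) + (-42) + (-85) + (-63) + (-63) = -354
Area = |Σ|/2 = 177.
Hole:
Cross-terms: 6, 5, 17, 15, 3  ⇒  Σ = 46
Area = |Σ|/2 = 23.
Net area = 177 − 23 = 154.

154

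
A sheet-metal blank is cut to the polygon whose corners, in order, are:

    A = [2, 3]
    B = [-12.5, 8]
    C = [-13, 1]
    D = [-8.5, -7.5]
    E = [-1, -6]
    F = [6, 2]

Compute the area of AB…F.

171.25

Apply the surveyor's formula: 2A = Σ (x_i·y_{i+1} − x_{i+1}·y_i), indices taken mod 6.
Σ = (53.5) + (91.5) + (106) + (43.5) + (34) + (14) = 342.5
Area = |Σ|/2 = 171.25.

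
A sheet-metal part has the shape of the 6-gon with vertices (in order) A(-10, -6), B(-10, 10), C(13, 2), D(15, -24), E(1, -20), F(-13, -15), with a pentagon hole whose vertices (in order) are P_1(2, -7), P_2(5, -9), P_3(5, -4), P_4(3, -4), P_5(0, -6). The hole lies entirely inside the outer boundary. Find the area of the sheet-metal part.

Outer boundary:
Apply Gauss's area formula: 2A = Σ (x_i·y_{i+1} − x_{i+1}·y_i), indices taken mod 6.
Cross-terms: -160, -150, -342, -276, -275, -72  ⇒  Σ = -1275
Area = |Σ|/2 = 637.5.
Hole:
Σ = (17) + (25) + (-8) + (-18) + (12) = 28
Area = |Σ|/2 = 14.
Net area = 637.5 − 14 = 623.5.

623.5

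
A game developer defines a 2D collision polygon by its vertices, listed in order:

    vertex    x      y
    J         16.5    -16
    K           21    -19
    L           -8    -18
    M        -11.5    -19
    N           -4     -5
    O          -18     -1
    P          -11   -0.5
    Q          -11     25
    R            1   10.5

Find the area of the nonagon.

Apply the shoelace (surveyor's) formula: 2A = Σ (x_i·y_{i+1} − x_{i+1}·y_i), indices taken mod 9.
Σ = (22.5) + (-530) + (-55) + (-18.5) + (-86) + (-2) + (-280.5) + (-140.5) + (-189.25) = -1279.25
Area = |Σ|/2 = 639.625.

639.625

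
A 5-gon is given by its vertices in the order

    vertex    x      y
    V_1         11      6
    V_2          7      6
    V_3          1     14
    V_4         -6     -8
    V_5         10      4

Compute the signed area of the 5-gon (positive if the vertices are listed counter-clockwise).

132

Apply Gauss's area formula: 2A = Σ (x_i·y_{i+1} − x_{i+1}·y_i), indices taken mod 5.
Σ = (24) + (92) + (76) + (56) + (16) = 264
Signed area = Σ/2 = 132 (positive ⇒ counter-clockwise traversal).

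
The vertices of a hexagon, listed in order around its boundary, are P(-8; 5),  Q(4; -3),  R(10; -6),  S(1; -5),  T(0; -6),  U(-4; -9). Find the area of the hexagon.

78

Σ = (4) + (6) + (-44) + (-6) + (-24) + (-92) = -156
Area = |Σ|/2 = 78.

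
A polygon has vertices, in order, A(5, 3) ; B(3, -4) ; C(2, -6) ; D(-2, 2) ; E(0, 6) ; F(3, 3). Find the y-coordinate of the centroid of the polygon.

Apply the surveyor's formula. First the cross-terms c_i = x_i·y_{i+1} − x_{i+1}·y_i:
  -29, -10, -8, -12, -18, -6  ⇒  2A = -83, A = -41.5.
Then Σ (y_i + y_{i+1})·c_i = -133, so ȳ = -133 / (6·(-41.5)) = 133/249.

133/249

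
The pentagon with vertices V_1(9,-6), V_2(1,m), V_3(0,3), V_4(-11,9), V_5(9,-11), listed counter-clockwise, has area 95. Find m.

7

The doubled signed area Σ (x_i y_{i+1} − x_{i+1} y_i) is linear in m.
With m=0 it equals 127; the coefficient of m is 9 (from the two edges through V_2).
So 9·m + 127 = 2·95 = 190 ⇒ m = 7.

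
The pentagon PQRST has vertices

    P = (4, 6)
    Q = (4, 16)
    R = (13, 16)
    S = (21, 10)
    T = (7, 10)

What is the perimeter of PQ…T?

48

|PQ| = √((0)² + (10)²) = √100 = 10
|QR| = √((9)² + (0)²) = √81 = 9
|RS| = √((8)² + (-6)²) = √100 = 10
|ST| = √((-14)² + (0)²) = √196 = 14
|TP| = √((-3)² + (-4)²) = √25 = 5
Perimeter = 10 + 9 + 10 + 14 + 5 = 48.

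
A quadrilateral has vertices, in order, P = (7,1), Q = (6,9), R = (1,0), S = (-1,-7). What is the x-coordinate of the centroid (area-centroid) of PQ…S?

322/89

Apply the shoelace (surveyor's) formula. First the cross-terms c_i = x_i·y_{i+1} − x_{i+1}·y_i:
  57, -9, -7, 48  ⇒  2A = 89, A = 44.5.
Then Σ (x_i + x_{i+1})·c_i = 966, so x̄ = 966 / (6·44.5) = 322/89.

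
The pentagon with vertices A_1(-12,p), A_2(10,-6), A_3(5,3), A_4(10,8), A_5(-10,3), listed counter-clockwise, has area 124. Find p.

Write out the shoelace sum; only the two edges meeting at A_1 involve p:
2·Area = [((-10)·p − (-12)·3) + ((-12)·(-6) − 10·p)] + 180
       = -20·p + 288 = 248
⇒ p = 2.

2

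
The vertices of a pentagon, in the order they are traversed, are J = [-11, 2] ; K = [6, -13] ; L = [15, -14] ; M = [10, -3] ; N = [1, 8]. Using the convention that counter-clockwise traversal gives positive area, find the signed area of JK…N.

255

Σ = (131) + (111) + (95) + (83) + (90) = 510
Signed area = Σ/2 = 255 (positive ⇒ counter-clockwise traversal).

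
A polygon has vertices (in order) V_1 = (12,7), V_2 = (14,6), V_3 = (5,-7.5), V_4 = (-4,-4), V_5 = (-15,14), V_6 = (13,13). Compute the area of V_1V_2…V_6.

Σ = (-26) + (-135) + (-50) + (-116) + (-377) + (-65) = -769
Area = |Σ|/2 = 384.5.

384.5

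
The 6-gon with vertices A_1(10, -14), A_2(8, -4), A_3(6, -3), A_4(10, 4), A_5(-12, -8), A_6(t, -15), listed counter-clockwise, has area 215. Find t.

-1

Write out the shoelace sum; only the two edges meeting at A_6 involve t:
2·Area = [((-12)·(-15) − t·(-8)) + (t·(-14) − 10·(-15))] + 94
       = -6·t + 424 = 430
⇒ t = -1.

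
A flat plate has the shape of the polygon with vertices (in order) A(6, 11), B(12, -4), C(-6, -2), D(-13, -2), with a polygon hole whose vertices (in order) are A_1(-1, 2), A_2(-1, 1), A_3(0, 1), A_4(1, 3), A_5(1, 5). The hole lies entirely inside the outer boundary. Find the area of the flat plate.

Outer boundary:
Apply Gauss's area formula: 2A = Σ (x_i·y_{i+1} − x_{i+1}·y_i), indices taken mod 4.
A→B: (6)(-4) − (12)(11) = -156
B→C: (12)(-2) − (-6)(-4) = -48
C→D: (-6)(-2) − (-13)(-2) = -14
D→A: (-13)(11) − (6)(-2) = -131
Σ = -349
Area = |Σ|/2 = 174.5.
Hole:
Apply the surveyor's formula: 2A = Σ (x_i·y_{i+1} − x_{i+1}·y_i), indices taken mod 5.
A_1→A_2: (-1)(1) − (-1)(2) = 1
A_2→A_3: (-1)(1) − (0)(1) = -1
A_3→A_4: (0)(3) − (1)(1) = -1
A_4→A_5: (1)(5) − (1)(3) = 2
A_5→A_1: (1)(2) − (-1)(5) = 7
Σ = 8
Area = |Σ|/2 = 4.
Net area = 174.5 − 4 = 170.5.

170.5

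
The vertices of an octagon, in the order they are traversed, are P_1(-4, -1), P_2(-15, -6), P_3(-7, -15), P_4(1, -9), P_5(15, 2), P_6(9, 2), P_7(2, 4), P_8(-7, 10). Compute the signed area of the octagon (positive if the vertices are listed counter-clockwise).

273

Apply Gauss's area formula: 2A = Σ (x_i·y_{i+1} − x_{i+1}·y_i), indices taken mod 8.
Cross-terms: 9, 183, 78, 137, 12, 32, 48, 47  ⇒  Σ = 546
Signed area = Σ/2 = 273 (positive ⇒ counter-clockwise traversal).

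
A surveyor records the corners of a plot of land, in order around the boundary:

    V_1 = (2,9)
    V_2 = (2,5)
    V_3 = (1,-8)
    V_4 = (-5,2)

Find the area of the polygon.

58

Cross-terms: -8, -21, -38, -49  ⇒  Σ = -116
Area = |Σ|/2 = 58.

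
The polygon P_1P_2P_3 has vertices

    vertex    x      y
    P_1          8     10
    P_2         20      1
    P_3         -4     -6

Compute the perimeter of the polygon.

60

|P_1P_2| = √((12)² + (-9)²) = √225 = 15
|P_2P_3| = √((-24)² + (-7)²) = √625 = 25
|P_3P_1| = √((12)² + (16)²) = √400 = 20
Perimeter = 15 + 25 + 20 = 60.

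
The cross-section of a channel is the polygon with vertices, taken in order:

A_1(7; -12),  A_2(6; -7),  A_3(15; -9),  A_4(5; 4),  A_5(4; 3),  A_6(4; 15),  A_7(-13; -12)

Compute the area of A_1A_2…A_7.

306.5

Apply the surveyor's formula: 2A = Σ (x_i·y_{i+1} − x_{i+1}·y_i), indices taken mod 7.
Cross-terms: 23, 51, 105, -1, 48, 147, 240  ⇒  Σ = 613
Area = |Σ|/2 = 306.5.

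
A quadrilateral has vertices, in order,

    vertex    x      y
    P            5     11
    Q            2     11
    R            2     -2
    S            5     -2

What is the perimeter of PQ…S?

|PQ| = √((-3)² + (0)²) = √9 = 3
|QR| = √((0)² + (-13)²) = √169 = 13
|RS| = √((3)² + (0)²) = √9 = 3
|SP| = √((0)² + (13)²) = √169 = 13
Perimeter = 3 + 13 + 3 + 13 = 32.

32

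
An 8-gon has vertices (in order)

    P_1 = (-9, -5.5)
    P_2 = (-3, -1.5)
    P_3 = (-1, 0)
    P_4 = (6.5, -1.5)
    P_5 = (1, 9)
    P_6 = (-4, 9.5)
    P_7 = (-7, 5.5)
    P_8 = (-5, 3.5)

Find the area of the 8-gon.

Apply the shoelace (surveyor's) formula: 2A = Σ (x_i·y_{i+1} − x_{i+1}·y_i), indices taken mod 8.
Σ = (-3) + (-1.5) + (1.5) + (60) + (45.5) + (44.5) + (3) + (59) = 209
Area = |Σ|/2 = 104.5.

104.5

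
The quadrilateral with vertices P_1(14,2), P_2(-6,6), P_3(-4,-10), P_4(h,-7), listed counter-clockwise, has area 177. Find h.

4

The doubled signed area Σ (x_i y_{i+1} − x_{i+1} y_i) is linear in h.
With h=0 it equals 306; the coefficient of h is 12 (from the two edges through P_4).
So 12·h + 306 = 2·177 = 354 ⇒ h = 4.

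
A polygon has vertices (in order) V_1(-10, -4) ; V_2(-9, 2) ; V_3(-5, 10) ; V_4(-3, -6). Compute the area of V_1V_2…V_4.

Apply the shoelace (surveyor's) formula: 2A = Σ (x_i·y_{i+1} − x_{i+1}·y_i), indices taken mod 4.
Σ = (-56) + (-80) + (60) + (-48) = -124
Area = |Σ|/2 = 62.

62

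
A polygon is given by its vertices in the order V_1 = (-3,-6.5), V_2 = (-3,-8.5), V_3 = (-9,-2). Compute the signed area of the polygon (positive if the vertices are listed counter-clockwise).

-6

V_1→V_2: (-3)(-8.5) − (-3)(-6.5) = 6
V_2→V_3: (-3)(-2) − (-9)(-8.5) = -70.5
V_3→V_1: (-9)(-6.5) − (-3)(-2) = 52.5
Σ = -12
Signed area = Σ/2 = -6 (negative ⇒ clockwise traversal).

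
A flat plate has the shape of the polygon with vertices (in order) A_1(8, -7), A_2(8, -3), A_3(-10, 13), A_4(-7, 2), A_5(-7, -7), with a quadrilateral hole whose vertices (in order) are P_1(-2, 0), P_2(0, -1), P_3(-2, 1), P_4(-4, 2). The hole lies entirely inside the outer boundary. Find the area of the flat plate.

Outer boundary:
Apply the surveyor's formula: 2A = Σ (x_i·y_{i+1} − x_{i+1}·y_i), indices taken mod 5.
Cross-terms: 32, 74, 71, 63, 105  ⇒  Σ = 345
Area = |Σ|/2 = 172.5.
Hole:
Apply Gauss's area formula: 2A = Σ (x_i·y_{i+1} − x_{i+1}·y_i), indices taken mod 4.
P_1→P_2: (-2)(-1) − (0)(0) = 2
P_2→P_3: (0)(1) − (-2)(-1) = -2
P_3→P_4: (-2)(2) − (-4)(1) = 0
P_4→P_1: (-4)(0) − (-2)(2) = 4
Σ = 4
Area = |Σ|/2 = 2.
Net area = 172.5 − 2 = 170.5.

170.5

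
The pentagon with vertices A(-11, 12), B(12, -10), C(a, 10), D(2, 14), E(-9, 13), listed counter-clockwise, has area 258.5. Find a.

11

The doubled signed area Σ (x_i y_{i+1} − x_{i+1} y_i) is linear in a.
With a=0 it equals 253; the coefficient of a is 24 (from the two edges through C).
So 24·a + 253 = 2·258.5 = 517 ⇒ a = 11.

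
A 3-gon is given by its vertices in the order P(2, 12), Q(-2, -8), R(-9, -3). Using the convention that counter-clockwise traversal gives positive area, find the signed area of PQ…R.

Apply the surveyor's formula: 2A = Σ (x_i·y_{i+1} − x_{i+1}·y_i), indices taken mod 3.
Σ = (8) + (-66) + (-102) = -160
Signed area = Σ/2 = -80 (negative ⇒ clockwise traversal).

-80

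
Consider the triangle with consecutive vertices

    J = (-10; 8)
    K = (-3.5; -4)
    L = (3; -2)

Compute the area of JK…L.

45.5

J→K: (-10)(-4) − (-3.5)(8) = 68
K→L: (-3.5)(-2) − (3)(-4) = 19
L→J: (3)(8) − (-10)(-2) = 4
Σ = 91
Area = |Σ|/2 = 45.5.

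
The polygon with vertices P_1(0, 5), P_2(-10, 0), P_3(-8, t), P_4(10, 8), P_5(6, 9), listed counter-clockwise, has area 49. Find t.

The doubled signed area Σ (x_i y_{i+1} − x_{i+1} y_i) is linear in t.
With t=0 it equals 58; the coefficient of t is -20 (from the two edges through P_3).
So -20·t + 58 = 2·49 = 98 ⇒ t = -2.

-2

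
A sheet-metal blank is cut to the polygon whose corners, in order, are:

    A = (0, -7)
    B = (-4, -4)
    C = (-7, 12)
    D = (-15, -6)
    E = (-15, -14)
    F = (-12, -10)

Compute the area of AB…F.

Apply the shoelace (surveyor's) formula: 2A = Σ (x_i·y_{i+1} − x_{i+1}·y_i), indices taken mod 6.
Cross-terms: -28, -76, 222, 120, -18, 84  ⇒  Σ = 304
Area = |Σ|/2 = 152.

152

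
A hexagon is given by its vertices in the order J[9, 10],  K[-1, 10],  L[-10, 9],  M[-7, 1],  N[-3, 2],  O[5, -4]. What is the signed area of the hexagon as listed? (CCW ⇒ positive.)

160.5

Apply the shoelace formula: 2A = Σ (x_i·y_{i+1} − x_{i+1}·y_i), indices taken mod 6.
Σ = (100) + (91) + (53) + (-11) + (2) + (86) = 321
Signed area = Σ/2 = 160.5 (positive ⇒ counter-clockwise traversal).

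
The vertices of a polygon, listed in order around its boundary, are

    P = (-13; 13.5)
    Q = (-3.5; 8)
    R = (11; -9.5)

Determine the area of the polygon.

Apply the shoelace formula: 2A = Σ (x_i·y_{i+1} − x_{i+1}·y_i), indices taken mod 3.
Σ = (-56.75) + (-54.75) + (25) = -86.5
Area = |Σ|/2 = 43.25.

43.25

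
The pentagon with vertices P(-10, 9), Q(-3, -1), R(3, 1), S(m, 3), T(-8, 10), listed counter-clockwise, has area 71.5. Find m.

The doubled signed area Σ (x_i y_{i+1} − x_{i+1} y_i) is linear in m.
With m=0 it equals 98; the coefficient of m is 9 (from the two edges through S).
So 9·m + 98 = 2·71.5 = 143 ⇒ m = 5.

5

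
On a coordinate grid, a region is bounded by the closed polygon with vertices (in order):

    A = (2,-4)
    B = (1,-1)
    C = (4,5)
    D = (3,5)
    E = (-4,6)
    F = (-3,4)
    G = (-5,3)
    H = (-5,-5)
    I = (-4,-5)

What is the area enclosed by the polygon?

Apply Gauss's area formula: 2A = Σ (x_i·y_{i+1} − x_{i+1}·y_i), indices taken mod 9.
Σ = (2) + (9) + (5) + (38) + (2) + (11) + (40) + (5) + (26) = 138
Area = |Σ|/2 = 69.

69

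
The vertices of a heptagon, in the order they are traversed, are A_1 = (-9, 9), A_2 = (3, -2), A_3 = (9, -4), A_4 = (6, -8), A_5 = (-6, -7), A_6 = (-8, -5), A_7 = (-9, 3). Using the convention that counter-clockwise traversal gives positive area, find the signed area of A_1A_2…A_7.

-145

Apply the shoelace (surveyor's) formula: 2A = Σ (x_i·y_{i+1} − x_{i+1}·y_i), indices taken mod 7.
A_1→A_2: (-9)(-2) − (3)(9) = -9
A_2→A_3: (3)(-4) − (9)(-2) = 6
A_3→A_4: (9)(-8) − (6)(-4) = -48
A_4→A_5: (6)(-7) − (-6)(-8) = -90
A_5→A_6: (-6)(-5) − (-8)(-7) = -26
A_6→A_7: (-8)(3) − (-9)(-5) = -69
A_7→A_1: (-9)(9) − (-9)(3) = -54
Σ = -290
Signed area = Σ/2 = -145 (negative ⇒ clockwise traversal).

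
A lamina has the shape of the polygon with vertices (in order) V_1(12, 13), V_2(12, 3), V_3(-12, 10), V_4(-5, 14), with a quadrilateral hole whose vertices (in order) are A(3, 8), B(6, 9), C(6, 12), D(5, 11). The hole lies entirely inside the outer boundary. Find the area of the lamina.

152.5

Outer boundary:
Apply the shoelace formula: 2A = Σ (x_i·y_{i+1} − x_{i+1}·y_i), indices taken mod 4.
Cross-terms: -120, 156, -118, -233  ⇒  Σ = -315
Area = |Σ|/2 = 157.5.
Hole:
Σ = (-21) + (18) + (6) + (7) = 10
Area = |Σ|/2 = 5.
Net area = 157.5 − 5 = 152.5.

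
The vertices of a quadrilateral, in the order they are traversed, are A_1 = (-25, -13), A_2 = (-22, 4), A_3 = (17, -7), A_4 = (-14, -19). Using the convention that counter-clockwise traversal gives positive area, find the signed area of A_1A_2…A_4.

Apply the surveyor's formula: 2A = Σ (x_i·y_{i+1} − x_{i+1}·y_i), indices taken mod 4.
Σ = (-386) + (86) + (-421) + (-293) = -1014
Signed area = Σ/2 = -507 (negative ⇒ clockwise traversal).

-507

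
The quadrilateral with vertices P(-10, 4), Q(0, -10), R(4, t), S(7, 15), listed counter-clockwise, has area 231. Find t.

-12

The doubled signed area Σ (x_i y_{i+1} − x_{i+1} y_i) is linear in t.
With t=0 it equals 378; the coefficient of t is -7 (from the two edges through R).
So -7·t + 378 = 2·231 = 462 ⇒ t = -12.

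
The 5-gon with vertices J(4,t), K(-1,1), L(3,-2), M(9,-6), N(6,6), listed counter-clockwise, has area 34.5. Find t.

0

Write out the shoelace sum; only the two edges meeting at J involve t:
2·Area = [(6·t − 4·6) + (4·1 − (-1)·t)] + 89
       = 7·t + 69 = 69
⇒ t = 0.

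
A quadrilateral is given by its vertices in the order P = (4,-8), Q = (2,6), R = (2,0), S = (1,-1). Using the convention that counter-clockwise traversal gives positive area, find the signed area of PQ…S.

11

Apply the surveyor's formula: 2A = Σ (x_i·y_{i+1} − x_{i+1}·y_i), indices taken mod 4.
Σ = (40) + (-12) + (-2) + (-4) = 22
Signed area = Σ/2 = 11 (positive ⇒ counter-clockwise traversal).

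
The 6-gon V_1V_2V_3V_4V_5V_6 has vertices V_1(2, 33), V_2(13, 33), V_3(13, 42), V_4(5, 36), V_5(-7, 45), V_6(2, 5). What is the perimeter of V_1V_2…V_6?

114

|V_1V_2| = √((11)² + (0)²) = √121 = 11
|V_2V_3| = √((0)² + (9)²) = √81 = 9
|V_3V_4| = √((-8)² + (-6)²) = √100 = 10
|V_4V_5| = √((-12)² + (9)²) = √225 = 15
|V_5V_6| = √((9)² + (-40)²) = √1681 = 41
|V_6V_1| = √((0)² + (28)²) = √784 = 28
Perimeter = 11 + 9 + 10 + 15 + 41 + 28 = 114.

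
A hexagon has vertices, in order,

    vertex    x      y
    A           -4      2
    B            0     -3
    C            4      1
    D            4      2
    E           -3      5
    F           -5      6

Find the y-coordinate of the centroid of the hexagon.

347/225

Apply the surveyor's formula. First the cross-terms c_i = x_i·y_{i+1} − x_{i+1}·y_i:
  12, 12, 4, 26, 7, 14  ⇒  2A = 75, A = 37.5.
Then Σ (y_i + y_{i+1})·c_i = 347, so ȳ = 347 / (6·37.5) = 347/225.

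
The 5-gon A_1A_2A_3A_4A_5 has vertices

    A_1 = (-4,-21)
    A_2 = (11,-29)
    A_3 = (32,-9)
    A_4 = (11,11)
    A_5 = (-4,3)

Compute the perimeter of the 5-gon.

|A_1A_2| = √((15)² + (-8)²) = √289 = 17
|A_2A_3| = √((21)² + (20)²) = √841 = 29
|A_3A_4| = √((-21)² + (20)²) = √841 = 29
|A_4A_5| = √((-15)² + (-8)²) = √289 = 17
|A_5A_1| = √((0)² + (-24)²) = √576 = 24
Perimeter = 17 + 29 + 29 + 17 + 24 = 116.

116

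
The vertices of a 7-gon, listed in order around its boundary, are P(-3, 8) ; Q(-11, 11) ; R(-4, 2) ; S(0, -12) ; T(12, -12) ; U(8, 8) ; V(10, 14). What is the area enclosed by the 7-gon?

P→Q: (-3)(11) − (-11)(8) = 55
Q→R: (-11)(2) − (-4)(11) = 22
R→S: (-4)(-12) − (0)(2) = 48
S→T: (0)(-12) − (12)(-12) = 144
T→U: (12)(8) − (8)(-12) = 192
U→V: (8)(14) − (10)(8) = 32
V→P: (10)(8) − (-3)(14) = 122
Σ = 615
Area = |Σ|/2 = 307.5.

307.5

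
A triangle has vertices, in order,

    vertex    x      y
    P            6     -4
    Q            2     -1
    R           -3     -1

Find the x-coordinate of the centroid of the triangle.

Apply Gauss's area formula. First the cross-terms c_i = x_i·y_{i+1} − x_{i+1}·y_i:
  2, -5, 18  ⇒  2A = 15, A = 7.5.
Then Σ (x_i + x_{i+1})·c_i = 75, so x̄ = 75 / (6·7.5) = 5/3.

5/3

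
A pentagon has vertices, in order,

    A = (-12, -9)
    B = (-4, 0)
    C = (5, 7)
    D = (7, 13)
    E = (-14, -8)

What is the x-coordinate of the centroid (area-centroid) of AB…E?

Apply the shoelace formula. First the cross-terms c_i = x_i·y_{i+1} − x_{i+1}·y_i:
  -36, -28, 16, 126, 30  ⇒  2A = 108, A = 54.
Then Σ (x_i + x_{i+1})·c_i = -922, so x̄ = -922 / (6·54) = -461/162.

-461/162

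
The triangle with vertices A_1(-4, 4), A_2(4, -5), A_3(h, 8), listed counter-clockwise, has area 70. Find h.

Write out the shoelace sum; only the two edges meeting at A_3 involve h:
2·Area = [(4·8 − h·(-5)) + (h·4 − (-4)·8)] + 4
       = 9·h + 68 = 140
⇒ h = 8.

8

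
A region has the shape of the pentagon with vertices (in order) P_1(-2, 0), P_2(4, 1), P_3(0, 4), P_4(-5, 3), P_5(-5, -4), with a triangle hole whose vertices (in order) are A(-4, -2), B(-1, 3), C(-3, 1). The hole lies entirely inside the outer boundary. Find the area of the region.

Outer boundary:
Apply Gauss's area formula: 2A = Σ (x_i·y_{i+1} − x_{i+1}·y_i), indices taken mod 5.
Σ = (-2) + (16) + (20) + (35) + (-8) = 61
Area = |Σ|/2 = 30.5.
Hole:
Apply the shoelace formula: 2A = Σ (x_i·y_{i+1} − x_{i+1}·y_i), indices taken mod 3.
Σ = (-14) + (8) + (10) = 4
Area = |Σ|/2 = 2.
Net area = 30.5 − 2 = 28.5.

28.5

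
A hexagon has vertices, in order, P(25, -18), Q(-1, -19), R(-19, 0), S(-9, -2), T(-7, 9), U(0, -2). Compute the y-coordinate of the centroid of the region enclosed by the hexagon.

-1117/121

Apply the surveyor's formula. First the cross-terms c_i = x_i·y_{i+1} − x_{i+1}·y_i:
  -493, -361, 38, -95, 14, 50  ⇒  2A = -847, A = -423.5.
Then Σ (y_i + y_{i+1})·c_i = 23457, so ȳ = 23457 / (6·(-423.5)) = -1117/121.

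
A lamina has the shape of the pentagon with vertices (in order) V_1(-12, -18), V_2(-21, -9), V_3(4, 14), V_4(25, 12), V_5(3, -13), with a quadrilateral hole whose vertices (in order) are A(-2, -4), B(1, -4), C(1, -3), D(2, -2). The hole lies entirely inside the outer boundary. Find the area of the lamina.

698

Outer boundary:
Apply the shoelace formula: 2A = Σ (x_i·y_{i+1} − x_{i+1}·y_i), indices taken mod 5.
Cross-terms: -270, -258, -302, -361, -210  ⇒  Σ = -1401
Area = |Σ|/2 = 700.5.
Hole:
Σ = (12) + (1) + (4) + (-12) = 5
Area = |Σ|/2 = 2.5.
Net area = 700.5 − 2.5 = 698.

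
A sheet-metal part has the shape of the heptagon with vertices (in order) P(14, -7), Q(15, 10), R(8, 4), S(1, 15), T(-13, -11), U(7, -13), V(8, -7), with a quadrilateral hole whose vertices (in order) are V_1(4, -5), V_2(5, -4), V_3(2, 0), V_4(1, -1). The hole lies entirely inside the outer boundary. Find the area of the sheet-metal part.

Outer boundary:
Σ = (245) + (-20) + (116) + (184) + (246) + (55) + (42) = 868
Area = |Σ|/2 = 434.
Hole:
Apply the surveyor's formula: 2A = Σ (x_i·y_{i+1} − x_{i+1}·y_i), indices taken mod 4.
Σ = (9) + (8) + (-2) + (-1) = 14
Area = |Σ|/2 = 7.
Net area = 434 − 7 = 427.

427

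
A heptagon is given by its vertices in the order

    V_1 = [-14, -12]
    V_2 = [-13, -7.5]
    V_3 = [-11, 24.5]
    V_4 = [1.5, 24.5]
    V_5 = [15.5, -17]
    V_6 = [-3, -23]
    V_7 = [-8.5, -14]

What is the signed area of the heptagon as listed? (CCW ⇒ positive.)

Σ = (-51) + (-401) + (-306.25) + (-405.25) + (-407.5) + (-153.5) + (-94) = -1818.5
Signed area = Σ/2 = -909.25 (negative ⇒ clockwise traversal).

-909.25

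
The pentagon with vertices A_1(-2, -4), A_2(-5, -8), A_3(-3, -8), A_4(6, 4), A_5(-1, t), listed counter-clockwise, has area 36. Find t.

2

The doubled signed area Σ (x_i y_{i+1} − x_{i+1} y_i) is linear in t.
With t=0 it equals 56; the coefficient of t is 8 (from the two edges through A_5).
So 8·t + 56 = 2·36 = 72 ⇒ t = 2.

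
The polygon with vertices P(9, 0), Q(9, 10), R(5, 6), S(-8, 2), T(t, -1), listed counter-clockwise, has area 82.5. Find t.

The doubled signed area Σ (x_i y_{i+1} − x_{i+1} y_i) is linear in t.
With t=0 it equals 169; the coefficient of t is -2 (from the two edges through T).
So -2·t + 169 = 2·82.5 = 165 ⇒ t = 2.

2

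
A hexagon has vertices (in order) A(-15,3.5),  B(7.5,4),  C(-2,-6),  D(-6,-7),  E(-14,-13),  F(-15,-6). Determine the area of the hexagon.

209.375

Apply the surveyor's formula: 2A = Σ (x_i·y_{i+1} − x_{i+1}·y_i), indices taken mod 6.
Σ = (-86.25) + (-37) + (-22) + (-20) + (-111) + (-142.5) = -418.75
Area = |Σ|/2 = 209.375.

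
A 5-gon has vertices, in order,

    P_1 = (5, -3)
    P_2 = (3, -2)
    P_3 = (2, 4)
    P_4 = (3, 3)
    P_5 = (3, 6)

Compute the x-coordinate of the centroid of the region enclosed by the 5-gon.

Apply the shoelace formula. First the cross-terms c_i = x_i·y_{i+1} − x_{i+1}·y_i:
  -1, 16, -6, 9, -39  ⇒  2A = -21, A = -10.5.
Then Σ (x_i + x_{i+1})·c_i = -216, so x̄ = -216 / (6·(-10.5)) = 24/7.

24/7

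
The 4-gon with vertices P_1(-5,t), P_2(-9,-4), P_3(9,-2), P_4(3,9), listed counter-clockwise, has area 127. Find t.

4

The doubled signed area Σ (x_i y_{i+1} − x_{i+1} y_i) is linear in t.
With t=0 it equals 206; the coefficient of t is 12 (from the two edges through P_1).
So 12·t + 206 = 2·127 = 254 ⇒ t = 4.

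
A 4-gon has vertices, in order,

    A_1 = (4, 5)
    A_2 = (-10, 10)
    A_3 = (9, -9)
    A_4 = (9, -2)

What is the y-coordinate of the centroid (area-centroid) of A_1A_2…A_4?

Apply the surveyor's formula. First the cross-terms c_i = x_i·y_{i+1} − x_{i+1}·y_i:
  90, 0, 63, 53  ⇒  2A = 206, A = 103.
Then Σ (y_i + y_{i+1})·c_i = 816, so ȳ = 816 / (6·103) = 136/103.

136/103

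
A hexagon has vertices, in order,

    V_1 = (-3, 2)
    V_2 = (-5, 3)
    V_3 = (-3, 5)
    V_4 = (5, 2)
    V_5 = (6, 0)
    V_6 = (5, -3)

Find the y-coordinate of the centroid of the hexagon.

311/225

Apply Gauss's area formula. First the cross-terms c_i = x_i·y_{i+1} − x_{i+1}·y_i:
  1, -16, -31, -12, -18, 1  ⇒  2A = -75, A = -37.5.
Then Σ (y_i + y_{i+1})·c_i = -311, so ȳ = -311 / (6·(-37.5)) = 311/225.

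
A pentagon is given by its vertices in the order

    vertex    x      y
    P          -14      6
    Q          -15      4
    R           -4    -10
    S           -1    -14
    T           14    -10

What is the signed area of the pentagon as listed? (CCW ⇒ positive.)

Apply the surveyor's formula: 2A = Σ (x_i·y_{i+1} − x_{i+1}·y_i), indices taken mod 5.
Cross-terms: 34, 166, 46, 206, -56  ⇒  Σ = 396
Signed area = Σ/2 = 198 (positive ⇒ counter-clockwise traversal).

198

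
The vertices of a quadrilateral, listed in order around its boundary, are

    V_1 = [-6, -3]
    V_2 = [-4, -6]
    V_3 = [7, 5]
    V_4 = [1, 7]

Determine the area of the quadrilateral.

Apply the shoelace (surveyor's) formula: 2A = Σ (x_i·y_{i+1} − x_{i+1}·y_i), indices taken mod 4.
Σ = (24) + (22) + (44) + (39) = 129
Area = |Σ|/2 = 64.5.

64.5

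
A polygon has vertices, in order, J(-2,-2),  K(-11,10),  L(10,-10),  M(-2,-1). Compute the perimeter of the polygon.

|JK| = √((-9)² + (12)²) = √225 = 15
|KL| = √((21)² + (-20)²) = √841 = 29
|LM| = √((-12)² + (9)²) = √225 = 15
|MJ| = √((0)² + (-1)²) = √1 = 1
Perimeter = 15 + 29 + 15 + 1 = 60.

60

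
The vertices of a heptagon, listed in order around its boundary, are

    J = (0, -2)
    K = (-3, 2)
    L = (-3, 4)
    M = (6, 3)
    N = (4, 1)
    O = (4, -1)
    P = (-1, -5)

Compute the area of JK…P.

J→K: (0)(2) − (-3)(-2) = -6
K→L: (-3)(4) − (-3)(2) = -6
L→M: (-3)(3) − (6)(4) = -33
M→N: (6)(1) − (4)(3) = -6
N→O: (4)(-1) − (4)(1) = -8
O→P: (4)(-5) − (-1)(-1) = -21
P→J: (-1)(-2) − (0)(-5) = 2
Σ = -78
Area = |Σ|/2 = 39.

39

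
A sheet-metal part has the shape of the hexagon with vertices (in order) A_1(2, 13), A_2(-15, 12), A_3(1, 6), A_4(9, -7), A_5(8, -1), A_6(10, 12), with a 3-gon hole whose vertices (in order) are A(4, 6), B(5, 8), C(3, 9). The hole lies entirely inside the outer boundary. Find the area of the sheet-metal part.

155

Outer boundary:
Cross-terms: 219, -102, -61, 47, 106, 106  ⇒  Σ = 315
Area = |Σ|/2 = 157.5.
Hole:
Cross-terms: 2, 21, -18  ⇒  Σ = 5
Area = |Σ|/2 = 2.5.
Net area = 157.5 − 2.5 = 155.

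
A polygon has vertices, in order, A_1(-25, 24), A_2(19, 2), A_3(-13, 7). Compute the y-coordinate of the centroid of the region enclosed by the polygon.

Apply the surveyor's formula. First the cross-terms c_i = x_i·y_{i+1} − x_{i+1}·y_i:
  -506, 159, -137  ⇒  2A = -484, A = -242.
Then Σ (y_i + y_{i+1})·c_i = -15972, so ȳ = -15972 / (6·(-242)) = 11.

11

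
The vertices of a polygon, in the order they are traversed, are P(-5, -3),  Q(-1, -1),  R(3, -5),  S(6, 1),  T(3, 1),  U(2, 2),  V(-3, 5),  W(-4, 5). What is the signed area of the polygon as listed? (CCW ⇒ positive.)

54

Apply the shoelace formula: 2A = Σ (x_i·y_{i+1} − x_{i+1}·y_i), indices taken mod 8.
Cross-terms: 2, 8, 33, 3, 4, 16, 5, 37  ⇒  Σ = 108
Signed area = Σ/2 = 54 (positive ⇒ counter-clockwise traversal).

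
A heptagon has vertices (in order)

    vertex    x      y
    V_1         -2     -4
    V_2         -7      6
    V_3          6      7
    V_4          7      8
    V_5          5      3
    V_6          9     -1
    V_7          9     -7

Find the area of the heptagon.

Σ = (-40) + (-85) + (-1) + (-19) + (-32) + (-54) + (-50) = -281
Area = |Σ|/2 = 140.5.

140.5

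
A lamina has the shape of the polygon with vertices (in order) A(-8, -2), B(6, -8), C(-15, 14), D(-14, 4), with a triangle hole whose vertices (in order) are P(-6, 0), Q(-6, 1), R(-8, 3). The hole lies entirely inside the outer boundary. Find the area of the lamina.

Outer boundary:
Apply the shoelace (surveyor's) formula: 2A = Σ (x_i·y_{i+1} − x_{i+1}·y_i), indices taken mod 4.
A→B: (-8)(-8) − (6)(-2) = 76
B→C: (6)(14) − (-15)(-8) = -36
C→D: (-15)(4) − (-14)(14) = 136
D→A: (-14)(-2) − (-8)(4) = 60
Σ = 236
Area = |Σ|/2 = 118.
Hole:
Apply Gauss's area formula: 2A = Σ (x_i·y_{i+1} − x_{i+1}·y_i), indices taken mod 3.
Cross-terms: -6, -10, 18  ⇒  Σ = 2
Area = |Σ|/2 = 1.
Net area = 118 − 1 = 117.

117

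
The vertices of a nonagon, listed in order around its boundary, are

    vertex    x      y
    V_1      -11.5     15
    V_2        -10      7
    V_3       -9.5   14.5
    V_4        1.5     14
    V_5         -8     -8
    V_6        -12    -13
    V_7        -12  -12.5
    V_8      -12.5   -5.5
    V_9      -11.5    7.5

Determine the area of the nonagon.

197.625

Σ = (69.5) + (-78.5) + (-154.75) + (100) + (8) + (-6) + (-90.25) + (-157) + (-86.25) = -395.25
Area = |Σ|/2 = 197.625.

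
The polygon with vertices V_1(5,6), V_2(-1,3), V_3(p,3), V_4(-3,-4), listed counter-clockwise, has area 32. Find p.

-5

The doubled signed area Σ (x_i y_{i+1} − x_{i+1} y_i) is linear in p.
With p=0 it equals 29; the coefficient of p is -7 (from the two edges through V_3).
So -7·p + 29 = 2·32 = 64 ⇒ p = -5.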